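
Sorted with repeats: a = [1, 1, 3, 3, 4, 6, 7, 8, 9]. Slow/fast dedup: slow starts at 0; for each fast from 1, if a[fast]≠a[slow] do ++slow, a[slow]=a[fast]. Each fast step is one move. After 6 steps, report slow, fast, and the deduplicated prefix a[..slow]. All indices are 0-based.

slow=4, fast=7, prefix=[1, 3, 4, 6, 7]

slow=0 fast=1: a[fast]=1=a[slow] dup, fast++
slow=0 fast=2: a[fast]=3≠a[slow]=1 write a[1]=3, slow++,fast++
slow=1 fast=3: a[fast]=3=a[slow] dup, fast++
slow=1 fast=4: a[fast]=4≠a[slow]=3 write a[2]=4, slow++,fast++
slow=2 fast=5: a[fast]=6≠a[slow]=4 write a[3]=6, slow++,fast++
slow=3 fast=6: a[fast]=7≠a[slow]=6 write a[4]=7, slow++,fast++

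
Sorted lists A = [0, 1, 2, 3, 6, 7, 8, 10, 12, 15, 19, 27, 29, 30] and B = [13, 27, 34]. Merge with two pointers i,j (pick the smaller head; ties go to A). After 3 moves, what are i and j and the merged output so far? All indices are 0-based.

i=3, j=0, merged so far=[0, 1, 2]

[i=0,j=0] A[i]=0<=B[j]=13 take 0 → i++
[i=1,j=0] A[i]=1<=B[j]=13 take 1 → i++
[i=2,j=0] A[i]=2<=B[j]=13 take 2 → i++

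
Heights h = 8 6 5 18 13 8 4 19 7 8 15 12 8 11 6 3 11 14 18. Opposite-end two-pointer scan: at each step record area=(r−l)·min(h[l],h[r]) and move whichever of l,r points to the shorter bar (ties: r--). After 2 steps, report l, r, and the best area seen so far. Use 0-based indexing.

l=0 r=18: min(8,18)*18=144 best=144 *, l++
l=1 r=18: min(6,18)*17=102 best=144, l++

l=2, r=18, best area=144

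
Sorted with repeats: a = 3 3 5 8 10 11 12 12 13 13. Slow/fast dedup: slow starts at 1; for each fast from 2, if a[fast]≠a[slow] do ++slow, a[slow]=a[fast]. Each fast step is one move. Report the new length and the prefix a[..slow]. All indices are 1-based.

(s=1,f=2) a[fast]=3=a[slow] dup → fast++
(s=1,f=3) a[fast]=5≠a[slow]=3 write a[2]=5 → slow++,fast++
(s=2,f=4) a[fast]=8≠a[slow]=5 write a[3]=8 → slow++,fast++
(s=3,f=5) a[fast]=10≠a[slow]=8 write a[4]=10 → slow++,fast++
(s=4,f=6) a[fast]=11≠a[slow]=10 write a[5]=11 → slow++,fast++
(s=5,f=7) a[fast]=12≠a[slow]=11 write a[6]=12 → slow++,fast++
(s=6,f=8) a[fast]=12=a[slow] dup → fast++
(s=6,f=9) a[fast]=13≠a[slow]=12 write a[7]=13 → slow++,fast++
(s=7,f=10) a[fast]=13=a[slow] dup → fast++

length 7; prefix = [3, 5, 8, 10, 11, 12, 13]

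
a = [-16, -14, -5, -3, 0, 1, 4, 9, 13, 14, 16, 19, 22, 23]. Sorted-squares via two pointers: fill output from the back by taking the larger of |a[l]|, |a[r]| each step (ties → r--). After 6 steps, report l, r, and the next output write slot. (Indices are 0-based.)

l=1, r=8, next write slot=7

[0,13] |-16|<=|23| out[13]=529 → r--
[0,12] |-16|<=|22| out[12]=484 → r--
[0,11] |-16|<=|19| out[11]=361 → r--
[0,10] |-16|<=|16| out[10]=256 → r--
[0,9] |-16|>|14| out[9]=256 → l++
[1,9] |-14|<=|14| out[8]=196 → r--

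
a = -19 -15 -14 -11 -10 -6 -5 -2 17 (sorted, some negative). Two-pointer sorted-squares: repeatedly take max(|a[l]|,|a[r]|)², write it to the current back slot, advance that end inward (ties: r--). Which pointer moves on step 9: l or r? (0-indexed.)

r

[0,8] |-19|>|17| out[8]=361 → l++
[1,8] |-15|<=|17| out[7]=289 → r--
[1,7] |-15|>|-2| out[6]=225 → l++
[2,7] |-14|>|-2| out[5]=196 → l++
[3,7] |-11|>|-2| out[4]=121 → l++
[4,7] |-10|>|-2| out[3]=100 → l++
[5,7] |-6|>|-2| out[2]=36 → l++
[6,7] |-5|>|-2| out[1]=25 → l++
[7,7] |-2|<=|-2| out[0]=4 → r--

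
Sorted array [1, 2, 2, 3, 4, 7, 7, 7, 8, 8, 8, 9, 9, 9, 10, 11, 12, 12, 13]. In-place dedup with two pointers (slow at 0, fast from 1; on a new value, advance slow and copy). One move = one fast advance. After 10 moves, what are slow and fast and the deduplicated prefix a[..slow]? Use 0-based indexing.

slow=0 fast=1: a[fast]=2≠a[slow]=1 write a[1]=2, slow++,fast++
slow=1 fast=2: a[fast]=2=a[slow] dup, fast++
slow=1 fast=3: a[fast]=3≠a[slow]=2 write a[2]=3, slow++,fast++
slow=2 fast=4: a[fast]=4≠a[slow]=3 write a[3]=4, slow++,fast++
slow=3 fast=5: a[fast]=7≠a[slow]=4 write a[4]=7, slow++,fast++
slow=4 fast=6: a[fast]=7=a[slow] dup, fast++
slow=4 fast=7: a[fast]=7=a[slow] dup, fast++
slow=4 fast=8: a[fast]=8≠a[slow]=7 write a[5]=8, slow++,fast++
slow=5 fast=9: a[fast]=8=a[slow] dup, fast++
slow=5 fast=10: a[fast]=8=a[slow] dup, fast++

slow=5, fast=11, prefix=[1, 2, 3, 4, 7, 8]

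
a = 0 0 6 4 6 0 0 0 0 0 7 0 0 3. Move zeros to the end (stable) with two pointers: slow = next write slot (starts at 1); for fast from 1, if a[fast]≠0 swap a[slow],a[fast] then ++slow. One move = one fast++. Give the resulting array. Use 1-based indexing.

[6, 4, 6, 7, 3, 0, 0, 0, 0, 0, 0, 0, 0, 0]

(s=1,f=1) a[fast]=0 → fast++
(s=1,f=2) a[fast]=0 → fast++
(s=1,f=3) a[fast]=6≠0 swap→a[1]=6 → slow++,fast++
(s=2,f=4) a[fast]=4≠0 swap→a[2]=4 → slow++,fast++
(s=3,f=5) a[fast]=6≠0 swap→a[3]=6 → slow++,fast++
(s=4,f=6) a[fast]=0 → fast++
(s=4,f=7) a[fast]=0 → fast++
(s=4,f=8) a[fast]=0 → fast++
(s=4,f=9) a[fast]=0 → fast++
(s=4,f=10) a[fast]=0 → fast++
(s=4,f=11) a[fast]=7≠0 swap→a[4]=7 → slow++,fast++
(s=5,f=12) a[fast]=0 → fast++
(s=5,f=13) a[fast]=0 → fast++
(s=5,f=14) a[fast]=3≠0 swap→a[5]=3 → slow++,fast++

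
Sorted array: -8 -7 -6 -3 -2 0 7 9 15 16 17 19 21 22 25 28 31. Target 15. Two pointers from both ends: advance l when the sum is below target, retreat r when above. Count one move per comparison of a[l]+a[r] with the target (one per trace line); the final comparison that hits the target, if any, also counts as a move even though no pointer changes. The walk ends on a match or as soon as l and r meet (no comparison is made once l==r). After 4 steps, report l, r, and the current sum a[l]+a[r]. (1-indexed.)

l=2, r=14, sum=15

l=1 r=17: -8+31=23 >15, r--
l=1 r=16: -8+28=20 >15, r--
l=1 r=15: -8+25=17 >15, r--
l=1 r=14: -8+22=14 <15, l++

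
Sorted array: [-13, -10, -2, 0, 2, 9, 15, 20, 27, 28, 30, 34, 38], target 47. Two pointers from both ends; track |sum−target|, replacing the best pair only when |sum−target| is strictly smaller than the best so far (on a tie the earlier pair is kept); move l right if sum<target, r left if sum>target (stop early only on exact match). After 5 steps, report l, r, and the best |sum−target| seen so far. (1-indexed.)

l=6, r=13, best |Δ|=7

[1,13] -13+38=25 d=22 * → l++
[2,13] -10+38=28 d=19 * → l++
[3,13] -2+38=36 d=11 * → l++
[4,13] 0+38=38 d=9 * → l++
[5,13] 2+38=40 d=7 * → l++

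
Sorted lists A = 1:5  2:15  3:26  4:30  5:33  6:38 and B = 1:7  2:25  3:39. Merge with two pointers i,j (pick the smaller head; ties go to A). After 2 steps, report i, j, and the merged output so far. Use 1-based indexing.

i=2, j=2, merged so far=[5, 7]

[i=1,j=1] A[i]=5<=B[j]=7 take 5 → i++
[i=2,j=1] A[i]=15>B[j]=7 take 7 → j++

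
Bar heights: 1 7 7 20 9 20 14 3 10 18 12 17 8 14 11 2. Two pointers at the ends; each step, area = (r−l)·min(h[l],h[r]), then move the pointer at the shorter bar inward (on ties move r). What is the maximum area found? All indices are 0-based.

[0,15] min(1,2)*15=15 best=15 * → l++
[1,15] min(7,2)*14=28 best=28 * → r--
[1,14] min(7,11)*13=91 best=91 * → l++
[2,14] min(7,11)*12=84 best=91 → l++
[3,14] min(20,11)*11=121 best=121 * → r--
[3,13] min(20,14)*10=140 best=140 * → r--
[3,12] min(20,8)*9=72 best=140 → r--
[3,11] min(20,17)*8=136 best=140 → r--
[3,10] min(20,12)*7=84 best=140 → r--
[3,9] min(20,18)*6=108 best=140 → r--
[3,8] min(20,10)*5=50 best=140 → r--
[3,7] min(20,3)*4=12 best=140 → r--
[3,6] min(20,14)*3=42 best=140 → r--
[3,5] min(20,20)*2=40 best=140 → r--
[3,4] min(20,9)*1=9 best=140 → r--

max area = 140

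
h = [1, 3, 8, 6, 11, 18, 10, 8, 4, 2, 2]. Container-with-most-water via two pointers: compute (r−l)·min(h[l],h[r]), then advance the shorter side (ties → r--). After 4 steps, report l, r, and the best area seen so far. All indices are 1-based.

l=1 r=11: min(1,2)*10=10 best=10 *, l++
l=2 r=11: min(3,2)*9=18 best=18 *, r--
l=2 r=10: min(3,2)*8=16 best=18, r--
l=2 r=9: min(3,4)*7=21 best=21 *, l++

l=3, r=9, best area=21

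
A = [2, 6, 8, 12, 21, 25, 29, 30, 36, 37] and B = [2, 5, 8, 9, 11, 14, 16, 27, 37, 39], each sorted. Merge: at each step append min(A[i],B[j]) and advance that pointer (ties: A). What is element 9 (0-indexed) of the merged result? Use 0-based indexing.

merged[9] = 14

[i=0,j=0] A[i]=2<=B[j]=2 take 2 → i++
[i=1,j=0] A[i]=6>B[j]=2 take 2 → j++
[i=1,j=1] A[i]=6>B[j]=5 take 5 → j++
[i=1,j=2] A[i]=6<=B[j]=8 take 6 → i++
[i=2,j=2] A[i]=8<=B[j]=8 take 8 → i++
[i=3,j=2] A[i]=12>B[j]=8 take 8 → j++
[i=3,j=3] A[i]=12>B[j]=9 take 9 → j++
[i=3,j=4] A[i]=12>B[j]=11 take 11 → j++
[i=3,j=5] A[i]=12<=B[j]=14 take 12 → i++
[i=4,j=5] A[i]=21>B[j]=14 take 14 → j++
[i=4,j=6] A[i]=21>B[j]=16 take 16 → j++
[i=4,j=7] A[i]=21<=B[j]=27 take 21 → i++
[i=5,j=7] A[i]=25<=B[j]=27 take 25 → i++
[i=6,j=7] A[i]=29>B[j]=27 take 27 → j++
[i=6,j=8] A[i]=29<=B[j]=37 take 29 → i++
[i=7,j=8] A[i]=30<=B[j]=37 take 30 → i++
[i=8,j=8] A[i]=36<=B[j]=37 take 36 → i++
[i=9,j=8] A[i]=37<=B[j]=37 take 37 → i++
[i=10,j=8] A done, take B[j]=37 → j++
[i=10,j=9] A done, take B[j]=39 → j++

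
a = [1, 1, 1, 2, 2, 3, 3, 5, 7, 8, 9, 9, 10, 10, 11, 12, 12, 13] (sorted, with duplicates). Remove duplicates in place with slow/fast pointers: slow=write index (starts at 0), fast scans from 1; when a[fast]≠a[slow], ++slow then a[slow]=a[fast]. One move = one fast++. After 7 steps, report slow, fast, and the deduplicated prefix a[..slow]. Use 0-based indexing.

slow=3, fast=8, prefix=[1, 2, 3, 5]

(s=0,f=1) a[fast]=1=a[slow] dup → fast++
(s=0,f=2) a[fast]=1=a[slow] dup → fast++
(s=0,f=3) a[fast]=2≠a[slow]=1 write a[1]=2 → slow++,fast++
(s=1,f=4) a[fast]=2=a[slow] dup → fast++
(s=1,f=5) a[fast]=3≠a[slow]=2 write a[2]=3 → slow++,fast++
(s=2,f=6) a[fast]=3=a[slow] dup → fast++
(s=2,f=7) a[fast]=5≠a[slow]=3 write a[3]=5 → slow++,fast++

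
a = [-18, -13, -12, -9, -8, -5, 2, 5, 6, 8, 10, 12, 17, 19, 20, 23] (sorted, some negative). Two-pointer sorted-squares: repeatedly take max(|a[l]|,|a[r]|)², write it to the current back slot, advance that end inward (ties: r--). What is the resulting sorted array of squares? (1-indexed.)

[4, 25, 25, 36, 64, 64, 81, 100, 144, 144, 169, 289, 324, 361, 400, 529]

l=1 r=16: |-18|<=|23| out[16]=529, r--
l=1 r=15: |-18|<=|20| out[15]=400, r--
l=1 r=14: |-18|<=|19| out[14]=361, r--
l=1 r=13: |-18|>|17| out[13]=324, l++
l=2 r=13: |-13|<=|17| out[12]=289, r--
l=2 r=12: |-13|>|12| out[11]=169, l++
l=3 r=12: |-12|<=|12| out[10]=144, r--
l=3 r=11: |-12|>|10| out[9]=144, l++
l=4 r=11: |-9|<=|10| out[8]=100, r--
l=4 r=10: |-9|>|8| out[7]=81, l++
l=5 r=10: |-8|<=|8| out[6]=64, r--
l=5 r=9: |-8|>|6| out[5]=64, l++
l=6 r=9: |-5|<=|6| out[4]=36, r--
l=6 r=8: |-5|<=|5| out[3]=25, r--
l=6 r=7: |-5|>|2| out[2]=25, l++
l=7 r=7: |2|<=|2| out[1]=4, r--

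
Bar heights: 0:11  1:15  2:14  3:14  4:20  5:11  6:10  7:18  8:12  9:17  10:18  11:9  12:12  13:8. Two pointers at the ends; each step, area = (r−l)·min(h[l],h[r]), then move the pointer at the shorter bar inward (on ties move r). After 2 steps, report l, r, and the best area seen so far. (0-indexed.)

l=0 r=13: min(11,8)*13=104 best=104 *, r--
l=0 r=12: min(11,12)*12=132 best=132 *, l++

l=1, r=12, best area=132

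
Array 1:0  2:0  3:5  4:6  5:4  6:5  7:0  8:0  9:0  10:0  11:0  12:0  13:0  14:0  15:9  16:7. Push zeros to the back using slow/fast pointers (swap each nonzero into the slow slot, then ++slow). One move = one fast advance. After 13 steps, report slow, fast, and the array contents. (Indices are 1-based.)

slow=5, fast=14, a=[5, 6, 4, 5, 0, 0, 0, 0, 0, 0, 0, 0, 0, 0, 9, 7]

(s=1,f=1) a[fast]=0 → fast++
(s=1,f=2) a[fast]=0 → fast++
(s=1,f=3) a[fast]=5≠0 swap→a[1]=5 → slow++,fast++
(s=2,f=4) a[fast]=6≠0 swap→a[2]=6 → slow++,fast++
(s=3,f=5) a[fast]=4≠0 swap→a[3]=4 → slow++,fast++
(s=4,f=6) a[fast]=5≠0 swap→a[4]=5 → slow++,fast++
(s=5,f=7) a[fast]=0 → fast++
(s=5,f=8) a[fast]=0 → fast++
(s=5,f=9) a[fast]=0 → fast++
(s=5,f=10) a[fast]=0 → fast++
(s=5,f=11) a[fast]=0 → fast++
(s=5,f=12) a[fast]=0 → fast++
(s=5,f=13) a[fast]=0 → fast++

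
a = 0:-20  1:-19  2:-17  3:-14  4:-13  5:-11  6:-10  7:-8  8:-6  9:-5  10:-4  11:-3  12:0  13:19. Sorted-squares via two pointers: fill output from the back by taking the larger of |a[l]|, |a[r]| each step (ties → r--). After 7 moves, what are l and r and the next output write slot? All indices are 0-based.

[0,13] |-20|>|19| out[13]=400 → l++
[1,13] |-19|<=|19| out[12]=361 → r--
[1,12] |-19|>|0| out[11]=361 → l++
[2,12] |-17|>|0| out[10]=289 → l++
[3,12] |-14|>|0| out[9]=196 → l++
[4,12] |-13|>|0| out[8]=169 → l++
[5,12] |-11|>|0| out[7]=121 → l++

l=6, r=12, next write slot=6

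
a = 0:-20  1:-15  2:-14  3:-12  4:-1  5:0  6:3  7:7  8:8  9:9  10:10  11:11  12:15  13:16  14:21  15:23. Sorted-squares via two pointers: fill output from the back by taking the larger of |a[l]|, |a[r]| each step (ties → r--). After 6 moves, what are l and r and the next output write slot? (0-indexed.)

l=0 r=15: |-20|<=|23| out[15]=529, r--
l=0 r=14: |-20|<=|21| out[14]=441, r--
l=0 r=13: |-20|>|16| out[13]=400, l++
l=1 r=13: |-15|<=|16| out[12]=256, r--
l=1 r=12: |-15|<=|15| out[11]=225, r--
l=1 r=11: |-15|>|11| out[10]=225, l++

l=2, r=11, next write slot=9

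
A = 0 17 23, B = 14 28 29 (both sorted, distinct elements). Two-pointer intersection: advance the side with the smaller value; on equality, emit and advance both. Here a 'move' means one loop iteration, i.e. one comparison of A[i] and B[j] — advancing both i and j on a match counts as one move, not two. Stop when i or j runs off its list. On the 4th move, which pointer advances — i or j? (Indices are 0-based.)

i=0 j=0: 0<14, i++
i=1 j=0: 17>14, j++
i=1 j=1: 17<28, i++
i=2 j=1: 23<28, i++

i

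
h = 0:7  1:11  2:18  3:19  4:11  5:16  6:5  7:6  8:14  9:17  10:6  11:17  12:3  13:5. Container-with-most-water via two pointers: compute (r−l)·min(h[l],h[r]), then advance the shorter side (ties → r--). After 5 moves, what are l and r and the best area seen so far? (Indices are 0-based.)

l=0 r=13: min(7,5)*13=65 best=65 *, r--
l=0 r=12: min(7,3)*12=36 best=65, r--
l=0 r=11: min(7,17)*11=77 best=77 *, l++
l=1 r=11: min(11,17)*10=110 best=110 *, l++
l=2 r=11: min(18,17)*9=153 best=153 *, r--

l=2, r=10, best area=153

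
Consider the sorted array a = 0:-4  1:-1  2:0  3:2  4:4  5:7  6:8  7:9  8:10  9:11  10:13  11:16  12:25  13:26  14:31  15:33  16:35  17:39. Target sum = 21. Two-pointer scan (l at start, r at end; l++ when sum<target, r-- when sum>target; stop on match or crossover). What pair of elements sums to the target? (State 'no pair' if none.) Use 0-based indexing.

l=0 r=17: -4+39=35 >21, r--
l=0 r=16: -4+35=31 >21, r--
l=0 r=15: -4+33=29 >21, r--
l=0 r=14: -4+31=27 >21, r--
l=0 r=13: -4+26=22 >21, r--
l=0 r=12: -4+25=21, found

(-4, 25)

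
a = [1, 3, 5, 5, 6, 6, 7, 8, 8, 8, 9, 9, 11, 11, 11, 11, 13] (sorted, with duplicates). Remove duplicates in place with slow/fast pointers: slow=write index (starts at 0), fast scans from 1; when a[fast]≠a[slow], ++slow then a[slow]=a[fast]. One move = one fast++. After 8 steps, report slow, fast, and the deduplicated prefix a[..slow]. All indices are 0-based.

(s=0,f=1) a[fast]=3≠a[slow]=1 write a[1]=3 → slow++,fast++
(s=1,f=2) a[fast]=5≠a[slow]=3 write a[2]=5 → slow++,fast++
(s=2,f=3) a[fast]=5=a[slow] dup → fast++
(s=2,f=4) a[fast]=6≠a[slow]=5 write a[3]=6 → slow++,fast++
(s=3,f=5) a[fast]=6=a[slow] dup → fast++
(s=3,f=6) a[fast]=7≠a[slow]=6 write a[4]=7 → slow++,fast++
(s=4,f=7) a[fast]=8≠a[slow]=7 write a[5]=8 → slow++,fast++
(s=5,f=8) a[fast]=8=a[slow] dup → fast++

slow=5, fast=9, prefix=[1, 3, 5, 6, 7, 8]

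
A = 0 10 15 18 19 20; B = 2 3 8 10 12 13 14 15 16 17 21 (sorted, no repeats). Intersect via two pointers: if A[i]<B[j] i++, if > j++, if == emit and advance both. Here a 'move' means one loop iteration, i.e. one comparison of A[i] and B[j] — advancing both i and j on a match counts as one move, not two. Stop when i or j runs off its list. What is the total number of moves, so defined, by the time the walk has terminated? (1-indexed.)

i=1 j=1: 0<2, i++
i=2 j=1: 10>2, j++
i=2 j=2: 10>3, j++
i=2 j=3: 10>8, j++
i=2 j=4: 10==10 emit, i++,j++
i=3 j=5: 15>12, j++
i=3 j=6: 15>13, j++
i=3 j=7: 15>14, j++
i=3 j=8: 15==15 emit, i++,j++
i=4 j=9: 18>16, j++
i=4 j=10: 18>17, j++
i=4 j=11: 18<21, i++
i=5 j=11: 19<21, i++
i=6 j=11: 20<21, i++

14 moves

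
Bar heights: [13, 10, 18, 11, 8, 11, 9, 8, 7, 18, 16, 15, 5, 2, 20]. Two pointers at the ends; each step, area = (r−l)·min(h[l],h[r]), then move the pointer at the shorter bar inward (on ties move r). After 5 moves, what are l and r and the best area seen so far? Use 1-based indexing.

l=6, r=15, best area=216

l=1 r=15: min(13,20)*14=182 best=182 *, l++
l=2 r=15: min(10,20)*13=130 best=182, l++
l=3 r=15: min(18,20)*12=216 best=216 *, l++
l=4 r=15: min(11,20)*11=121 best=216, l++
l=5 r=15: min(8,20)*10=80 best=216, l++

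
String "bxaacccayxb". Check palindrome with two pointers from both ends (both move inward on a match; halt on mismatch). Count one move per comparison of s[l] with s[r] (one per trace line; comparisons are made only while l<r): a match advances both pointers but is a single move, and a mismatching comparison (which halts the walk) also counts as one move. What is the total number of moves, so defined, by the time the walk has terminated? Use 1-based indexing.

l=1 r=11: 'b'=='b', l++,r--
l=2 r=10: 'x'=='x', l++,r--
l=3 r=9: 'a'!='y', stop

3 moves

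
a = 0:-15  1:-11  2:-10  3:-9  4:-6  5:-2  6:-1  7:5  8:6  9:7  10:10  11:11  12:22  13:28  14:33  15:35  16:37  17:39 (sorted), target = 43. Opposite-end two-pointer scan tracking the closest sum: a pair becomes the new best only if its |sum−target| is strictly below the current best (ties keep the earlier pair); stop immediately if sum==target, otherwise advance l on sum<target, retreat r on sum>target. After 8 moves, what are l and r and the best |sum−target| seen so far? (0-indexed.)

[0,17] -15+39=24 d=19 * → l++
[1,17] -11+39=28 d=15 * → l++
[2,17] -10+39=29 d=14 * → l++
[3,17] -9+39=30 d=13 * → l++
[4,17] -6+39=33 d=10 * → l++
[5,17] -2+39=37 d=6 * → l++
[6,17] -1+39=38 d=5 * → l++
[7,17] 5+39=44 d=1 * → r--

l=7, r=16, best |Δ|=1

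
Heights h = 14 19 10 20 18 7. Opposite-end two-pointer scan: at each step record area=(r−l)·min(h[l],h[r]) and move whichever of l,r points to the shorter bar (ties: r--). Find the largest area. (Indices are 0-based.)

max area = 56

[0,5] min(14,7)*5=35 best=35 * → r--
[0,4] min(14,18)*4=56 best=56 * → l++
[1,4] min(19,18)*3=54 best=56 → r--
[1,3] min(19,20)*2=38 best=56 → l++
[2,3] min(10,20)*1=10 best=56 → l++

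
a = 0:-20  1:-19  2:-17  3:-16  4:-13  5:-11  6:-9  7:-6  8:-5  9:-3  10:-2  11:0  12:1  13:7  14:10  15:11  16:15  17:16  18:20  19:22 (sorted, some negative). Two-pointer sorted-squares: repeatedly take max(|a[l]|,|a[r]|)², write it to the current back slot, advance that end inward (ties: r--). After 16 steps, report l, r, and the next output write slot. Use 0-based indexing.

[0,19] |-20|<=|22| out[19]=484 → r--
[0,18] |-20|<=|20| out[18]=400 → r--
[0,17] |-20|>|16| out[17]=400 → l++
[1,17] |-19|>|16| out[16]=361 → l++
[2,17] |-17|>|16| out[15]=289 → l++
[3,17] |-16|<=|16| out[14]=256 → r--
[3,16] |-16|>|15| out[13]=256 → l++
[4,16] |-13|<=|15| out[12]=225 → r--
[4,15] |-13|>|11| out[11]=169 → l++
[5,15] |-11|<=|11| out[10]=121 → r--
[5,14] |-11|>|10| out[9]=121 → l++
[6,14] |-9|<=|10| out[8]=100 → r--
[6,13] |-9|>|7| out[7]=81 → l++
[7,13] |-6|<=|7| out[6]=49 → r--
[7,12] |-6|>|1| out[5]=36 → l++
[8,12] |-5|>|1| out[4]=25 → l++

l=9, r=12, next write slot=3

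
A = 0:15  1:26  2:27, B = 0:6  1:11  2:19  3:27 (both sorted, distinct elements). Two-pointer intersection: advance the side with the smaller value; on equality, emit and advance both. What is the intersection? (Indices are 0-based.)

intersection = [27]

i=0 j=0: 15>6, j++
i=0 j=1: 15>11, j++
i=0 j=2: 15<19, i++
i=1 j=2: 26>19, j++
i=1 j=3: 26<27, i++
i=2 j=3: 27==27 emit, i++,j++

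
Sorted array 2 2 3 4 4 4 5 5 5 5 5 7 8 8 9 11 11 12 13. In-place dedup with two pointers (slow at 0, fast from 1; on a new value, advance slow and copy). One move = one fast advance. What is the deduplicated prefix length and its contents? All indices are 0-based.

slow=0 fast=1: a[fast]=2=a[slow] dup, fast++
slow=0 fast=2: a[fast]=3≠a[slow]=2 write a[1]=3, slow++,fast++
slow=1 fast=3: a[fast]=4≠a[slow]=3 write a[2]=4, slow++,fast++
slow=2 fast=4: a[fast]=4=a[slow] dup, fast++
slow=2 fast=5: a[fast]=4=a[slow] dup, fast++
slow=2 fast=6: a[fast]=5≠a[slow]=4 write a[3]=5, slow++,fast++
slow=3 fast=7: a[fast]=5=a[slow] dup, fast++
slow=3 fast=8: a[fast]=5=a[slow] dup, fast++
slow=3 fast=9: a[fast]=5=a[slow] dup, fast++
slow=3 fast=10: a[fast]=5=a[slow] dup, fast++
slow=3 fast=11: a[fast]=7≠a[slow]=5 write a[4]=7, slow++,fast++
slow=4 fast=12: a[fast]=8≠a[slow]=7 write a[5]=8, slow++,fast++
slow=5 fast=13: a[fast]=8=a[slow] dup, fast++
slow=5 fast=14: a[fast]=9≠a[slow]=8 write a[6]=9, slow++,fast++
slow=6 fast=15: a[fast]=11≠a[slow]=9 write a[7]=11, slow++,fast++
slow=7 fast=16: a[fast]=11=a[slow] dup, fast++
slow=7 fast=17: a[fast]=12≠a[slow]=11 write a[8]=12, slow++,fast++
slow=8 fast=18: a[fast]=13≠a[slow]=12 write a[9]=13, slow++,fast++

length 10; prefix = [2, 3, 4, 5, 7, 8, 9, 11, 12, 13]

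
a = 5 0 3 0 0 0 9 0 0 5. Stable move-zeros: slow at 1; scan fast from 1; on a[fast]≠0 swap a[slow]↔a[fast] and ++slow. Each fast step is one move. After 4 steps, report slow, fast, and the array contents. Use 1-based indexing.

slow=3, fast=5, a=[5, 3, 0, 0, 0, 0, 9, 0, 0, 5]

slow=1 fast=1: a[fast]=5≠0 swap→a[1]=5, slow++,fast++
slow=2 fast=2: a[fast]=0, fast++
slow=2 fast=3: a[fast]=3≠0 swap→a[2]=3, slow++,fast++
slow=3 fast=4: a[fast]=0, fast++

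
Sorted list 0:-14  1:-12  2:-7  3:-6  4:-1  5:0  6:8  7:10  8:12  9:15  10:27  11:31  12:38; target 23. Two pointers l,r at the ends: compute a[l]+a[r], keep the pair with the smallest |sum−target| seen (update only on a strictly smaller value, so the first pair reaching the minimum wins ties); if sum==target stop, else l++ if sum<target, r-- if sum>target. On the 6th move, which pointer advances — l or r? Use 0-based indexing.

l

l=0 r=12: -14+38=24 d=1 *, r--
l=0 r=11: -14+31=17 d=6, l++
l=1 r=11: -12+31=19 d=4, l++
l=2 r=11: -7+31=24 d=1, r--
l=2 r=10: -7+27=20 d=3, l++
l=3 r=10: -6+27=21 d=2, l++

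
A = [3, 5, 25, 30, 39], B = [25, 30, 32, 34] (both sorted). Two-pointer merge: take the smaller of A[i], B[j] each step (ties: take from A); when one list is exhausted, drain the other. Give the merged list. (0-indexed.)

i=0 j=0: A[i]=3<=B[j]=25 take 3, i++
i=1 j=0: A[i]=5<=B[j]=25 take 5, i++
i=2 j=0: A[i]=25<=B[j]=25 take 25, i++
i=3 j=0: A[i]=30>B[j]=25 take 25, j++
i=3 j=1: A[i]=30<=B[j]=30 take 30, i++
i=4 j=1: A[i]=39>B[j]=30 take 30, j++
i=4 j=2: A[i]=39>B[j]=32 take 32, j++
i=4 j=3: A[i]=39>B[j]=34 take 34, j++
i=4 j=4: B done, take A[i]=39, i++

[3, 5, 25, 25, 30, 30, 32, 34, 39]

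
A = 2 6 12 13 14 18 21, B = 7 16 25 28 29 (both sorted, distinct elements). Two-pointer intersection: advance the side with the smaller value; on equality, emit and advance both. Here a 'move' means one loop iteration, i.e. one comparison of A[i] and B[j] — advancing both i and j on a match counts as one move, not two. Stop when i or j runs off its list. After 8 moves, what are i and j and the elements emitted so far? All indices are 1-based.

[i=1,j=1] 2<7 → i++
[i=2,j=1] 6<7 → i++
[i=3,j=1] 12>7 → j++
[i=3,j=2] 12<16 → i++
[i=4,j=2] 13<16 → i++
[i=5,j=2] 14<16 → i++
[i=6,j=2] 18>16 → j++
[i=6,j=3] 18<25 → i++

i=7, j=3, emitted=[]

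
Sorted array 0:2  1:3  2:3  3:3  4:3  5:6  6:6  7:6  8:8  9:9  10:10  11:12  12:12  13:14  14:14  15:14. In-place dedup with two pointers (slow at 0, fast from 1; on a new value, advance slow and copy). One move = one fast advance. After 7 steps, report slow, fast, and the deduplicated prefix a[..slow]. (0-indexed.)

slow=2, fast=8, prefix=[2, 3, 6]

slow=0 fast=1: a[fast]=3≠a[slow]=2 write a[1]=3, slow++,fast++
slow=1 fast=2: a[fast]=3=a[slow] dup, fast++
slow=1 fast=3: a[fast]=3=a[slow] dup, fast++
slow=1 fast=4: a[fast]=3=a[slow] dup, fast++
slow=1 fast=5: a[fast]=6≠a[slow]=3 write a[2]=6, slow++,fast++
slow=2 fast=6: a[fast]=6=a[slow] dup, fast++
slow=2 fast=7: a[fast]=6=a[slow] dup, fast++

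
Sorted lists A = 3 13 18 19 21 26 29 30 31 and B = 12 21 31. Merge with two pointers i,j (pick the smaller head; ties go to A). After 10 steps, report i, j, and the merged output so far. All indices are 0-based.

i=8, j=2, merged so far=[3, 12, 13, 18, 19, 21, 21, 26, 29, 30]

i=0 j=0: A[i]=3<=B[j]=12 take 3, i++
i=1 j=0: A[i]=13>B[j]=12 take 12, j++
i=1 j=1: A[i]=13<=B[j]=21 take 13, i++
i=2 j=1: A[i]=18<=B[j]=21 take 18, i++
i=3 j=1: A[i]=19<=B[j]=21 take 19, i++
i=4 j=1: A[i]=21<=B[j]=21 take 21, i++
i=5 j=1: A[i]=26>B[j]=21 take 21, j++
i=5 j=2: A[i]=26<=B[j]=31 take 26, i++
i=6 j=2: A[i]=29<=B[j]=31 take 29, i++
i=7 j=2: A[i]=30<=B[j]=31 take 30, i++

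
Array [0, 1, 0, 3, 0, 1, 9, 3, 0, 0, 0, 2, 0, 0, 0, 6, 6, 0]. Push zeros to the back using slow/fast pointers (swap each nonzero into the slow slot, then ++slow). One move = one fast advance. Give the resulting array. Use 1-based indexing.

[1, 3, 1, 9, 3, 2, 6, 6, 0, 0, 0, 0, 0, 0, 0, 0, 0, 0]

(s=1,f=1) a[fast]=0 → fast++
(s=1,f=2) a[fast]=1≠0 swap→a[1]=1 → slow++,fast++
(s=2,f=3) a[fast]=0 → fast++
(s=2,f=4) a[fast]=3≠0 swap→a[2]=3 → slow++,fast++
(s=3,f=5) a[fast]=0 → fast++
(s=3,f=6) a[fast]=1≠0 swap→a[3]=1 → slow++,fast++
(s=4,f=7) a[fast]=9≠0 swap→a[4]=9 → slow++,fast++
(s=5,f=8) a[fast]=3≠0 swap→a[5]=3 → slow++,fast++
(s=6,f=9) a[fast]=0 → fast++
(s=6,f=10) a[fast]=0 → fast++
(s=6,f=11) a[fast]=0 → fast++
(s=6,f=12) a[fast]=2≠0 swap→a[6]=2 → slow++,fast++
(s=7,f=13) a[fast]=0 → fast++
(s=7,f=14) a[fast]=0 → fast++
(s=7,f=15) a[fast]=0 → fast++
(s=7,f=16) a[fast]=6≠0 swap→a[7]=6 → slow++,fast++
(s=8,f=17) a[fast]=6≠0 swap→a[8]=6 → slow++,fast++
(s=9,f=18) a[fast]=0 → fast++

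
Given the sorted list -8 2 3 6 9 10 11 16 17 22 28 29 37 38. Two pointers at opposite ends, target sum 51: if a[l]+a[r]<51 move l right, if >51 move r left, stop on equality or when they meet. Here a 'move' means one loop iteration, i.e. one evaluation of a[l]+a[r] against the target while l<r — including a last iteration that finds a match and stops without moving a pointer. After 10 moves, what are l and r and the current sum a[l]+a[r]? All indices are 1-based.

[1,14] -8+38=30 <51 → l++
[2,14] 2+38=40 <51 → l++
[3,14] 3+38=41 <51 → l++
[4,14] 6+38=44 <51 → l++
[5,14] 9+38=47 <51 → l++
[6,14] 10+38=48 <51 → l++
[7,14] 11+38=49 <51 → l++
[8,14] 16+38=54 >51 → r--
[8,13] 16+37=53 >51 → r--
[8,12] 16+29=45 <51 → l++

l=9, r=12, sum=46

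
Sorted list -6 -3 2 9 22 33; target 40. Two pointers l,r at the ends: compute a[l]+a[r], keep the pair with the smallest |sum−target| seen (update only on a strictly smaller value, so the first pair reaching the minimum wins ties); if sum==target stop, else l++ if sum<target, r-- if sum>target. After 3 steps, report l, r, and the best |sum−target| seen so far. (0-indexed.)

l=3, r=5, best |Δ|=5

l=0 r=5: -6+33=27 d=13 *, l++
l=1 r=5: -3+33=30 d=10 *, l++
l=2 r=5: 2+33=35 d=5 *, l++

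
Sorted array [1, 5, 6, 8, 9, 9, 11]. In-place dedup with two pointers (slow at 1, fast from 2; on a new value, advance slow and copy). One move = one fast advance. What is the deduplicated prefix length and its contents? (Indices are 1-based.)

(s=1,f=2) a[fast]=5≠a[slow]=1 write a[2]=5 → slow++,fast++
(s=2,f=3) a[fast]=6≠a[slow]=5 write a[3]=6 → slow++,fast++
(s=3,f=4) a[fast]=8≠a[slow]=6 write a[4]=8 → slow++,fast++
(s=4,f=5) a[fast]=9≠a[slow]=8 write a[5]=9 → slow++,fast++
(s=5,f=6) a[fast]=9=a[slow] dup → fast++
(s=5,f=7) a[fast]=11≠a[slow]=9 write a[6]=11 → slow++,fast++

length 6; prefix = [1, 5, 6, 8, 9, 11]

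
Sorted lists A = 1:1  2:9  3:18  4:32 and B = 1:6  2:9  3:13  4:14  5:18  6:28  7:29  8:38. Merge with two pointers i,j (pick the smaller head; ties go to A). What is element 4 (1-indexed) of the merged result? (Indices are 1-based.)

merged[4] = 9

[i=1,j=1] A[i]=1<=B[j]=6 take 1 → i++
[i=2,j=1] A[i]=9>B[j]=6 take 6 → j++
[i=2,j=2] A[i]=9<=B[j]=9 take 9 → i++
[i=3,j=2] A[i]=18>B[j]=9 take 9 → j++
[i=3,j=3] A[i]=18>B[j]=13 take 13 → j++
[i=3,j=4] A[i]=18>B[j]=14 take 14 → j++
[i=3,j=5] A[i]=18<=B[j]=18 take 18 → i++
[i=4,j=5] A[i]=32>B[j]=18 take 18 → j++
[i=4,j=6] A[i]=32>B[j]=28 take 28 → j++
[i=4,j=7] A[i]=32>B[j]=29 take 29 → j++
[i=4,j=8] A[i]=32<=B[j]=38 take 32 → i++
[i=5,j=8] A done, take B[j]=38 → j++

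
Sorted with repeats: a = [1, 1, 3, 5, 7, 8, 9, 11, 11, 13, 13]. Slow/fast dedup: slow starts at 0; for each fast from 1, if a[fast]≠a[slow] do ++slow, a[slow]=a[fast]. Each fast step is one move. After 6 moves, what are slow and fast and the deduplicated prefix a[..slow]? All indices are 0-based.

(s=0,f=1) a[fast]=1=a[slow] dup → fast++
(s=0,f=2) a[fast]=3≠a[slow]=1 write a[1]=3 → slow++,fast++
(s=1,f=3) a[fast]=5≠a[slow]=3 write a[2]=5 → slow++,fast++
(s=2,f=4) a[fast]=7≠a[slow]=5 write a[3]=7 → slow++,fast++
(s=3,f=5) a[fast]=8≠a[slow]=7 write a[4]=8 → slow++,fast++
(s=4,f=6) a[fast]=9≠a[slow]=8 write a[5]=9 → slow++,fast++

slow=5, fast=7, prefix=[1, 3, 5, 7, 8, 9]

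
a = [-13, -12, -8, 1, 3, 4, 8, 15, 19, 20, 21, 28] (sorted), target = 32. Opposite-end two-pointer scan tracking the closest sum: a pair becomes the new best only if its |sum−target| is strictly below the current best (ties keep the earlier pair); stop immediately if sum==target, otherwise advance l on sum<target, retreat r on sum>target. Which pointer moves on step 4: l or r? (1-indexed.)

[1,12] -13+28=15 d=17 * → l++
[2,12] -12+28=16 d=16 * → l++
[3,12] -8+28=20 d=12 * → l++
[4,12] 1+28=29 d=3 * → l++

l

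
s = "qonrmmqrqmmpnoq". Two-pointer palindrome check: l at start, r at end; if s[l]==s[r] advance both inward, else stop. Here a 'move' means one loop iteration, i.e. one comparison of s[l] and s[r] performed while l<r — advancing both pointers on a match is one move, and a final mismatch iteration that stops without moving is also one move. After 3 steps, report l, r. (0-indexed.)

l=3, r=11

[0,14] 'q'=='q' → l++,r--
[1,13] 'o'=='o' → l++,r--
[2,12] 'n'=='n' → l++,r--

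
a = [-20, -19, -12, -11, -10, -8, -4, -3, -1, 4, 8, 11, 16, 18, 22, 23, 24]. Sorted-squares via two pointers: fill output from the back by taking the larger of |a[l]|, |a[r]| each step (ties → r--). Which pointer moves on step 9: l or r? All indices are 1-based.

[1,17] |-20|<=|24| out[17]=576 → r--
[1,16] |-20|<=|23| out[16]=529 → r--
[1,15] |-20|<=|22| out[15]=484 → r--
[1,14] |-20|>|18| out[14]=400 → l++
[2,14] |-19|>|18| out[13]=361 → l++
[3,14] |-12|<=|18| out[12]=324 → r--
[3,13] |-12|<=|16| out[11]=256 → r--
[3,12] |-12|>|11| out[10]=144 → l++
[4,12] |-11|<=|11| out[9]=121 → r--

r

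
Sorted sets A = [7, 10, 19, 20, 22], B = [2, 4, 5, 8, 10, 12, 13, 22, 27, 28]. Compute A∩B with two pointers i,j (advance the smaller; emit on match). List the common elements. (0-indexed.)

i=0 j=0: 7>2, j++
i=0 j=1: 7>4, j++
i=0 j=2: 7>5, j++
i=0 j=3: 7<8, i++
i=1 j=3: 10>8, j++
i=1 j=4: 10==10 emit, i++,j++
i=2 j=5: 19>12, j++
i=2 j=6: 19>13, j++
i=2 j=7: 19<22, i++
i=3 j=7: 20<22, i++
i=4 j=7: 22==22 emit, i++,j++

intersection = [10, 22]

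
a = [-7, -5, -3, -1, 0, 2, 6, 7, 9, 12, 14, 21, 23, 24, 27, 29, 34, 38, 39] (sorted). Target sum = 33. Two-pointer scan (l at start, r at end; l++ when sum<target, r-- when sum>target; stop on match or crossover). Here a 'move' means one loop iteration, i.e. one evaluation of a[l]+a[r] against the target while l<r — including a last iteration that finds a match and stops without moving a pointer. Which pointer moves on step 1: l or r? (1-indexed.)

l=1 r=19: -7+39=32 <33, l++

l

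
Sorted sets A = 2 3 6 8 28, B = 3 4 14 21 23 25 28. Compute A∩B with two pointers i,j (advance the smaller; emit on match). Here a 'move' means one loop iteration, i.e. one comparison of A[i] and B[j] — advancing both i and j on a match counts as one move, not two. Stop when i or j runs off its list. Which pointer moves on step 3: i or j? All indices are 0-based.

[i=0,j=0] 2<3 → i++
[i=1,j=0] 3==3 emit → i++,j++
[i=2,j=1] 6>4 → j++

j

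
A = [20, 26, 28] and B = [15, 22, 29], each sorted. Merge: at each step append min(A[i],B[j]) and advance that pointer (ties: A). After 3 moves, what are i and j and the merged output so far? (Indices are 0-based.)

i=1, j=2, merged so far=[15, 20, 22]

i=0 j=0: A[i]=20>B[j]=15 take 15, j++
i=0 j=1: A[i]=20<=B[j]=22 take 20, i++
i=1 j=1: A[i]=26>B[j]=22 take 22, j++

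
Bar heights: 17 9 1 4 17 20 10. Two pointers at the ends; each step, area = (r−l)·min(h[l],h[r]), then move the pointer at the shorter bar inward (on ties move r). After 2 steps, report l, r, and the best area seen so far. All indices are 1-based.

l=2, r=6, best area=85

[1,7] min(17,10)*6=60 best=60 * → r--
[1,6] min(17,20)*5=85 best=85 * → l++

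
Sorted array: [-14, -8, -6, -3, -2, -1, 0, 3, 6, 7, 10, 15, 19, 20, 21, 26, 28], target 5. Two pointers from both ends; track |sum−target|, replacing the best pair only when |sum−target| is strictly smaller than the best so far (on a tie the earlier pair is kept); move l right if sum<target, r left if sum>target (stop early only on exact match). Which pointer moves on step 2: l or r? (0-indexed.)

r

l=0 r=16: -14+28=14 d=9 *, r--
l=0 r=15: -14+26=12 d=7 *, r--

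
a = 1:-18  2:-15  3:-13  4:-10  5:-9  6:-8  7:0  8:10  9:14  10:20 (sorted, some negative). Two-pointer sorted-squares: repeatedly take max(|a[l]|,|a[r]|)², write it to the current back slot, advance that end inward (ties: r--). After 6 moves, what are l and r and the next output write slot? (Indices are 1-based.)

[1,10] |-18|<=|20| out[10]=400 → r--
[1,9] |-18|>|14| out[9]=324 → l++
[2,9] |-15|>|14| out[8]=225 → l++
[3,9] |-13|<=|14| out[7]=196 → r--
[3,8] |-13|>|10| out[6]=169 → l++
[4,8] |-10|<=|10| out[5]=100 → r--

l=4, r=7, next write slot=4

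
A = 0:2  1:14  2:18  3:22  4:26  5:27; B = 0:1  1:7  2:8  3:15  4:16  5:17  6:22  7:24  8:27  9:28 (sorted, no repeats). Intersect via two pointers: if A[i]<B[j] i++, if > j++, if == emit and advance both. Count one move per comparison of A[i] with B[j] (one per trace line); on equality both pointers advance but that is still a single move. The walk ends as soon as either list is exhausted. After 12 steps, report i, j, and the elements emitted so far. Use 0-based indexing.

[i=0,j=0] 2>1 → j++
[i=0,j=1] 2<7 → i++
[i=1,j=1] 14>7 → j++
[i=1,j=2] 14>8 → j++
[i=1,j=3] 14<15 → i++
[i=2,j=3] 18>15 → j++
[i=2,j=4] 18>16 → j++
[i=2,j=5] 18>17 → j++
[i=2,j=6] 18<22 → i++
[i=3,j=6] 22==22 emit → i++,j++
[i=4,j=7] 26>24 → j++
[i=4,j=8] 26<27 → i++

i=5, j=8, emitted=[22]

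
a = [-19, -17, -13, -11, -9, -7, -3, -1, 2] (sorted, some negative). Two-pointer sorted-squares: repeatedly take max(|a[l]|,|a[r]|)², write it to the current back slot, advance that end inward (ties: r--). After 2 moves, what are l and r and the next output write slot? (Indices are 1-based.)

[1,9] |-19|>|2| out[9]=361 → l++
[2,9] |-17|>|2| out[8]=289 → l++

l=3, r=9, next write slot=7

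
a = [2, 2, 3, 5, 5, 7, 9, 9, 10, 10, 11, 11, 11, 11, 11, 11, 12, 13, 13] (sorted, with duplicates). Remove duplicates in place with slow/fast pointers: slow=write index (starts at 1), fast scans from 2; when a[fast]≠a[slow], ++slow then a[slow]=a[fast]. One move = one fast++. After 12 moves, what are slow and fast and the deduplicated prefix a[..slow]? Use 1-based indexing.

(s=1,f=2) a[fast]=2=a[slow] dup → fast++
(s=1,f=3) a[fast]=3≠a[slow]=2 write a[2]=3 → slow++,fast++
(s=2,f=4) a[fast]=5≠a[slow]=3 write a[3]=5 → slow++,fast++
(s=3,f=5) a[fast]=5=a[slow] dup → fast++
(s=3,f=6) a[fast]=7≠a[slow]=5 write a[4]=7 → slow++,fast++
(s=4,f=7) a[fast]=9≠a[slow]=7 write a[5]=9 → slow++,fast++
(s=5,f=8) a[fast]=9=a[slow] dup → fast++
(s=5,f=9) a[fast]=10≠a[slow]=9 write a[6]=10 → slow++,fast++
(s=6,f=10) a[fast]=10=a[slow] dup → fast++
(s=6,f=11) a[fast]=11≠a[slow]=10 write a[7]=11 → slow++,fast++
(s=7,f=12) a[fast]=11=a[slow] dup → fast++
(s=7,f=13) a[fast]=11=a[slow] dup → fast++

slow=7, fast=14, prefix=[2, 3, 5, 7, 9, 10, 11]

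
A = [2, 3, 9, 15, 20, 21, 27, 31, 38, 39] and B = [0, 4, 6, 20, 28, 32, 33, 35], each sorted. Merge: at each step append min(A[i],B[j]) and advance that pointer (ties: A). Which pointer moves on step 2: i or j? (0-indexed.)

i

i=0 j=0: A[i]=2>B[j]=0 take 0, j++
i=0 j=1: A[i]=2<=B[j]=4 take 2, i++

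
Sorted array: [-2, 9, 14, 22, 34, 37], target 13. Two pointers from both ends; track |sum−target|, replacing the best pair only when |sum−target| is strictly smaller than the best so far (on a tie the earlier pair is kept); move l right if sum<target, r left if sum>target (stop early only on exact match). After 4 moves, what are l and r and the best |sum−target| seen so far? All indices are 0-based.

l=1, r=2, best |Δ|=1

[0,5] -2+37=35 d=22 * → r--
[0,4] -2+34=32 d=19 * → r--
[0,3] -2+22=20 d=7 * → r--
[0,2] -2+14=12 d=1 * → l++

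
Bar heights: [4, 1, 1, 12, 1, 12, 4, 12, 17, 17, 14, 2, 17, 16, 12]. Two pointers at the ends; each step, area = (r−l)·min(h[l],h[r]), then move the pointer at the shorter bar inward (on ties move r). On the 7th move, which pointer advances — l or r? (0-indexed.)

l=0 r=14: min(4,12)*14=56 best=56 *, l++
l=1 r=14: min(1,12)*13=13 best=56, l++
l=2 r=14: min(1,12)*12=12 best=56, l++
l=3 r=14: min(12,12)*11=132 best=132 *, r--
l=3 r=13: min(12,16)*10=120 best=132, l++
l=4 r=13: min(1,16)*9=9 best=132, l++
l=5 r=13: min(12,16)*8=96 best=132, l++

l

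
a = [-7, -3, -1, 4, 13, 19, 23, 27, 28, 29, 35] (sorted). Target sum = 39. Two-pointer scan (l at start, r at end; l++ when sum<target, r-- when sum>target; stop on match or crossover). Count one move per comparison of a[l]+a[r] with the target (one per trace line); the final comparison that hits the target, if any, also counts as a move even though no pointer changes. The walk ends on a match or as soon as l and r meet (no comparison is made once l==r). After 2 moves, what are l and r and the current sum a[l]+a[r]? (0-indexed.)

l=2, r=10, sum=34

l=0 r=10: -7+35=28 <39, l++
l=1 r=10: -3+35=32 <39, l++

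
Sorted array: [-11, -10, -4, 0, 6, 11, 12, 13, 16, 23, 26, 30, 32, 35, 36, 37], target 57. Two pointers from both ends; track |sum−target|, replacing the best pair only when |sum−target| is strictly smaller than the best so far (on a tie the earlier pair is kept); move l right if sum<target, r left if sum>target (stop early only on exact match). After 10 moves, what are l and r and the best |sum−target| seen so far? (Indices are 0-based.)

[0,15] -11+37=26 d=31 * → l++
[1,15] -10+37=27 d=30 * → l++
[2,15] -4+37=33 d=24 * → l++
[3,15] 0+37=37 d=20 * → l++
[4,15] 6+37=43 d=14 * → l++
[5,15] 11+37=48 d=9 * → l++
[6,15] 12+37=49 d=8 * → l++
[7,15] 13+37=50 d=7 * → l++
[8,15] 16+37=53 d=4 * → l++
[9,15] 23+37=60 d=3 * → r--

l=9, r=14, best |Δ|=3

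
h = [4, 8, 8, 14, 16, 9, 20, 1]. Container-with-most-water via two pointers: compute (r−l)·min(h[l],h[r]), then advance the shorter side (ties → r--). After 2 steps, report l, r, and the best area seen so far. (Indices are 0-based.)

[0,7] min(4,1)*7=7 best=7 * → r--
[0,6] min(4,20)*6=24 best=24 * → l++

l=1, r=6, best area=24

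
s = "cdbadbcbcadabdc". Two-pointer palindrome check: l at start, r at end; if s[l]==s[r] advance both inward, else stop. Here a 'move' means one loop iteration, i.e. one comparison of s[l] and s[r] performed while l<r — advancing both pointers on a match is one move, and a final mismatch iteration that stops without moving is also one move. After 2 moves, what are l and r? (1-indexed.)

l=1 r=15: 'c'=='c', l++,r--
l=2 r=14: 'd'=='d', l++,r--

l=3, r=13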